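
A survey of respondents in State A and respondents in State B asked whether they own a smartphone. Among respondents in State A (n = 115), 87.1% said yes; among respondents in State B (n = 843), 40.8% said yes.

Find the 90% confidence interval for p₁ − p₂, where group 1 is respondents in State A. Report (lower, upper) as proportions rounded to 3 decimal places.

(0.405, 0.521)

Each SE is √(p̂(1−p̂)/n): √(0.8710·0.1290/115) = 0.03126 and √(0.4080·0.5920/843) = 0.01693.
SE(p̂₁ − p̂₂) = √(SE₁² + SE₂²) = √(0.0009771876 + 0.0002866249) = 0.03555, since the two samples are independent.
At 90% confidence z* = 1.645; margin = 1.645 × 0.03555 = 0.05848.
The difference is 0.8710 − 0.4080 = 0.4630, so the interval is 0.4630 ± 0.05848 = (0.405, 0.521).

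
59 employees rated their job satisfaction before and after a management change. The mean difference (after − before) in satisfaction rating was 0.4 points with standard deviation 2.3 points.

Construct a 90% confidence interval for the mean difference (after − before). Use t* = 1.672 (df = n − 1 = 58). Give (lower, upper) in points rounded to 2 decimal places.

Paired design: SE = s_d/√n = 2.3/√59 = 0.2994.
t* = 1.672; margin of error = 1.672 × 0.2994 = 0.5006.
0.4 ± 0.5006 → (-0.10, 0.90).

(-0.10, 0.90)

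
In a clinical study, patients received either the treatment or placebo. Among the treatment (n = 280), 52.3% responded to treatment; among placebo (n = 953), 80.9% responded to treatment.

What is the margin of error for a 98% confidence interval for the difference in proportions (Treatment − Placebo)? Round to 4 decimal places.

0.0755

The two standard errors are √(0.5230×0.4770/280) = 0.02985 and √(0.8090×0.1910/953) = 0.01273.
Because the samples are independent, SE_diff = √(0.02985² + 0.01273²) = 0.03245.
Using z* = 2.326 for 98%, ME = 2.326 × 0.03245 = 0.07548.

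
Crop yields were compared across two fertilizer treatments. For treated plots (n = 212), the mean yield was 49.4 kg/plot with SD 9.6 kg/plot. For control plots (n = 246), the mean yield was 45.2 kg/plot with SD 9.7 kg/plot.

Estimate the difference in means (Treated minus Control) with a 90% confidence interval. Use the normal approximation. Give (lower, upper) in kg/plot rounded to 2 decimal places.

(2.71, 5.69)

Per-group SEs: s₁/√n₁ = 9.6/√212 = 0.6593, s₂/√n₂ = 9.7/√246 = 0.6184.
Unpooled SE of the difference: √(0.43467649 + 0.38241856) = 0.9039.
Margin of error = z* · SE = 1.645 × 0.9039 = 1.4869.
x̄₁ − x̄₂ = 49.4 − 45.2 = 4.2000.
CI: 4.2000 ± 1.4869 = (2.71, 5.69).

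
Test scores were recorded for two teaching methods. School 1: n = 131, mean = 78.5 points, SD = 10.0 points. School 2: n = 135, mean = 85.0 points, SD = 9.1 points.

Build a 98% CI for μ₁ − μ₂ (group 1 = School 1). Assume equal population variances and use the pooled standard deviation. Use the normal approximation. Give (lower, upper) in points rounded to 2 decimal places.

(-9.23, -3.77)

Pooled variance s_p² = [130·10.0² + 134·9.1²] / (131+135−2) = 91.2748, so s_p = 9.5538.
SE_diff = s_p·√(1/n₁ + 1/n₂) = 9.5538·√(1/131 + 1/135) = 1.1717.
z* = 2.326; margin = 2.326 × 1.1717 = 2.7254.
Difference = 78.5 − 85.0 = -6.5000.
-6.5000 ± 2.7254 → (-9.23, -3.77).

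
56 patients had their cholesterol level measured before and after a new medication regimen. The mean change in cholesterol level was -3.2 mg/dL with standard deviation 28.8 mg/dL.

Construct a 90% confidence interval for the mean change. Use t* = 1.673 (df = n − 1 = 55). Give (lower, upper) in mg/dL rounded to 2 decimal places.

(-9.64, 3.24)

Paired design: SE = s_d/√n = 28.8/√56 = 3.8486.
t* = 1.673; margin of error = 1.673 × 3.8486 = 6.4387.
-3.2 ± 6.4387 → (-9.64, 3.24).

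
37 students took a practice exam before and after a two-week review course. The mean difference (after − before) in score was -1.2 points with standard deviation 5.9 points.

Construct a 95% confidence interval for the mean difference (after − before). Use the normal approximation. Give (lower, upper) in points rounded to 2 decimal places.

This is a matched-pairs design, so SE = s_d/√n = 5.9/√37 = 0.9700.
Margin = 1.960 × 0.9700 = 1.9012; the interval is -1.2 ± 1.9012 = (-3.10, 0.70).

(-3.10, 0.70)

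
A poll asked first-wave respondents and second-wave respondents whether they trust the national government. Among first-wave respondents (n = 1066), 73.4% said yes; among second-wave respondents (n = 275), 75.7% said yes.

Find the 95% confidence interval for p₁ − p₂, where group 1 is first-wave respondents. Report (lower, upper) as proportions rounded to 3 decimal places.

The two standard errors are √(0.7340×0.2660/1066) = 0.01353 and √(0.7570×0.2430/275) = 0.02586.
Because the samples are independent, SE_diff = √(0.01353² + 0.02586²) = 0.02919.
Using z* = 1.960 for 95%, ME = 1.960 × 0.02919 = 0.05721.
p̂₁ − p̂₂ = -0.0230; interval -0.0230 ± 0.05721 gives (-0.080, 0.034).

(-0.080, 0.034)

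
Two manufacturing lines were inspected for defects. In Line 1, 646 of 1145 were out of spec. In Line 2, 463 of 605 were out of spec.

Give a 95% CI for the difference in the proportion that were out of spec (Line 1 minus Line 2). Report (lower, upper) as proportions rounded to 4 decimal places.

(-0.2454, -0.1568)

Sample proportions: 646/1145 = 0.5642, 463/605 = 0.7653.
Each SE is √(p̂(1−p̂)/n): √(0.5642·0.4358/1145) = 0.01465 and √(0.7653·0.2347/605) = 0.01723.
SE(p̂₁ − p̂₂) = √(SE₁² + SE₂²) = √(0.0002146225 + 0.0002968729) = 0.02262, since the two samples are independent.
At 95% confidence z* = 1.960; margin = 1.960 × 0.02262 = 0.04434.
The difference is 0.5642 − 0.7653 = -0.2011, so the interval is -0.2011 ± 0.04434 = (-0.2454, -0.1568).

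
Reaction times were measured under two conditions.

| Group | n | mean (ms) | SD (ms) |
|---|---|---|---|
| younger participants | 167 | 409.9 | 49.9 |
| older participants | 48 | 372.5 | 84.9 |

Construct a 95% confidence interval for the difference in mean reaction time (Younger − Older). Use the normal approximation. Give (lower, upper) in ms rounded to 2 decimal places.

SE₁ = s₁/√n₁ = 49.9/√167 = 3.8614; SE₂ = 84.9/√48 = 12.2543.
Independent samples, unequal variances: SE_diff = √(SE₁² + SE₂²) = √(14.91040996 + 150.16786849) = 12.8483.
z* = 1.960, so margin of error = 1.960 × 12.8483 = 25.1827.
Difference in means = 409.9 − 372.5 = 37.4000.
37.4000 ± 25.1827 → (12.22, 62.58).

(12.22, 62.58)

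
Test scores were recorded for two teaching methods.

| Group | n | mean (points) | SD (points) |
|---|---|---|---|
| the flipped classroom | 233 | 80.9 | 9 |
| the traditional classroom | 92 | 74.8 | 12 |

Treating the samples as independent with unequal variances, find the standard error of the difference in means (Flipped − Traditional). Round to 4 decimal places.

SE₁ = s₁/√n₁ = 9/√233 = 0.5896; SE₂ = 12/√92 = 1.2511.
Independent samples, unequal variances: SE_diff = √(SE₁² + SE₂²) = √(0.34762816 + 1.56525121) = 1.3831.

1.3831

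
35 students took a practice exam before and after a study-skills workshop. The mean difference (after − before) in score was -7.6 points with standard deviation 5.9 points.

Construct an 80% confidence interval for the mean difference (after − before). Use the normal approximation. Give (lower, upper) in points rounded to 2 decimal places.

(-8.88, -6.32)

Paired design: SE = s_d/√n = 5.9/√35 = 0.9973.
z* = 1.282; margin of error = 1.282 × 0.9973 = 1.2785.
-7.6 ± 1.2785 → (-8.88, -6.32).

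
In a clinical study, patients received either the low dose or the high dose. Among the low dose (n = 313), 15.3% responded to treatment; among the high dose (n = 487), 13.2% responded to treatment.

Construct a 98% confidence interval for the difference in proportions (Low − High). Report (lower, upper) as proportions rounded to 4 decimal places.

(-0.0383, 0.0803)

Each SE is √(p̂(1−p̂)/n): √(0.1530·0.8470/313) = 0.02035 and √(0.1320·0.8680/487) = 0.01534.
SE(p̂₁ − p̂₂) = √(SE₁² + SE₂²) = √(0.0004141225 + 0.0002353156) = 0.02548, since the two samples are independent.
At 98% confidence z* = 2.326; margin = 2.326 × 0.02548 = 0.05927.
The difference is 0.1530 − 0.1320 = 0.0210, so the interval is 0.0210 ± 0.05927 = (-0.0383, 0.0803).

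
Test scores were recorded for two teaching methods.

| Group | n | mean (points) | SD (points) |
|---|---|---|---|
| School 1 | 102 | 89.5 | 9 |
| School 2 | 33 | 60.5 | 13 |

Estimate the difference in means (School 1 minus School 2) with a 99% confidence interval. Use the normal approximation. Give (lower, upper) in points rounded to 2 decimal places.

Standard errors of each mean: 9/√102 = 0.8911 and 13/√33 = 2.2630.
SE(x̄₁ − x̄₂) = √(0.8911² + 2.2630²) = 2.4321 for independent samples with unequal variances.
With z* = 2.576, the margin is 2.576 × 2.4321 = 6.2651.
x̄₁ − x̄₂ = 89.5 − 60.5 = 29.0000; the interval is 29.0000 ± 6.2651 = (22.73, 35.27).

(22.73, 35.27)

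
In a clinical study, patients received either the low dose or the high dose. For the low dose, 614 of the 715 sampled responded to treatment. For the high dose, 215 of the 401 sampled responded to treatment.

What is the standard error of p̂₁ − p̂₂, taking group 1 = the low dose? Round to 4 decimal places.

First, p̂₁ = 614/715 = 0.8587; p̂₂ = 215/401 = 0.5362.
The two standard errors are √(0.8587×0.1413/715) = 0.01303 and √(0.5362×0.4638/401) = 0.02490.
Because the samples are independent, SE_diff = √(0.01303² + 0.02490²) = 0.02810.

0.0281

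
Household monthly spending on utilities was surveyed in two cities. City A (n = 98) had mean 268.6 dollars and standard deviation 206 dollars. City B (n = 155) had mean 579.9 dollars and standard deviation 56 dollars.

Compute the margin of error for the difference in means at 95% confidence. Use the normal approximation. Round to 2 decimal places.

41.73

SE₁ = s₁/√n₁ = 206/√98 = 20.8091; SE₂ = 56/√155 = 4.4980.
Independent samples, unequal variances: SE_diff = √(SE₁² + SE₂²) = √(433.01864281 + 20.232004) = 21.2897.
z* = 1.960, so margin of error = 1.960 × 21.2897 = 41.7278.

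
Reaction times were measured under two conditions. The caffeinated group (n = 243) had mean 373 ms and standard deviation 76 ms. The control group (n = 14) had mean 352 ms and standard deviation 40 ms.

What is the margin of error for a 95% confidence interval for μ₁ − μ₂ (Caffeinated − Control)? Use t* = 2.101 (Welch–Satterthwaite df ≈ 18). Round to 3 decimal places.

24.686

Per-group SEs: s₁/√n₁ = 76/√243 = 4.8754, s₂/√n₂ = 40/√14 = 10.6904.
Unpooled SE of the difference: √(23.76952516 + 114.28465216) = 11.7496.
Margin of error = t* · SE = 2.101 × 11.7496 = 24.6859.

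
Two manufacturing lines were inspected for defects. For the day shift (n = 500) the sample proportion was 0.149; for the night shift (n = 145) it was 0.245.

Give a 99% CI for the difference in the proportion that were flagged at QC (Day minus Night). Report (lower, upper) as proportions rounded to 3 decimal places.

Each SE is √(p̂(1−p̂)/n): √(0.1490·0.8510/500) = 0.01592 and √(0.2450·0.7550/145) = 0.03572.
SE(p̂₁ − p̂₂) = √(SE₁² + SE₂²) = √(0.0002534464 + 0.0012759184) = 0.03911, since the two samples are independent.
At 99% confidence z* = 2.576; margin = 2.576 × 0.03911 = 0.10075.
The difference is 0.1490 − 0.2450 = -0.0960, so the interval is -0.0960 ± 0.10075 = (-0.197, 0.005).

(-0.197, 0.005)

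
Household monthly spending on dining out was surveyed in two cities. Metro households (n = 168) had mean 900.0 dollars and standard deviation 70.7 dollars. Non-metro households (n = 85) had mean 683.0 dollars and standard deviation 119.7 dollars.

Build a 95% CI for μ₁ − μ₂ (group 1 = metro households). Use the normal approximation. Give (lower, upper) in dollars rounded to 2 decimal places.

Per-group SEs: s₁/√n₁ = 70.7/√168 = 5.4546, s₂/√n₂ = 119.7/√85 = 12.9833.
Unpooled SE of the difference: √(29.75266116 + 168.56607889) = 14.0826.
Margin of error = z* · SE = 1.960 × 14.0826 = 27.6019.
x̄₁ − x̄₂ = 900.0 − 683.0 = 217.0000.
CI: 217.0000 ± 27.6019 = (189.40, 244.60).

(189.40, 244.60)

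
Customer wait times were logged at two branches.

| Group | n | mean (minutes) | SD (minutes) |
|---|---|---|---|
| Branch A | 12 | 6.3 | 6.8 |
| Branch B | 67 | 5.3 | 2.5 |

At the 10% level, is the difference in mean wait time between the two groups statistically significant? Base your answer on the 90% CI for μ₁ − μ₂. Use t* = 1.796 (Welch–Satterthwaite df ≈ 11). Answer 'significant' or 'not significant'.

not significant

SE₁ = s₁/√n₁ = 6.8/√12 = 1.9630; SE₂ = 2.5/√67 = 0.3054.
Independent samples, unequal variances: SE_diff = √(SE₁² + SE₂²) = √(3.853369 + 0.09326916) = 1.9866.
t* = 1.796, so margin of error = 1.796 × 1.9866 = 3.5679.
Difference in means = 6.3 − 5.3 = 1.0000.
1.0000 ± 3.5679 → (-2.5679, 4.5679).
The interval (-2.5679, 4.5679) contains 0, so the difference is not significant.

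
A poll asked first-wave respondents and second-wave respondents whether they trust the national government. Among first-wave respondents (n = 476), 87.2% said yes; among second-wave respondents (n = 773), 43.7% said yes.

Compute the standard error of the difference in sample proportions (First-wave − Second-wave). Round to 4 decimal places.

Each SE is √(p̂(1−p̂)/n): √(0.8720·0.1280/476) = 0.01531 and √(0.4370·0.5630/773) = 0.01784.
SE(p̂₁ − p̂₂) = √(SE₁² + SE₂²) = √(0.0002343961 + 0.0003182656) = 0.02351, since the two samples are independent.

0.0235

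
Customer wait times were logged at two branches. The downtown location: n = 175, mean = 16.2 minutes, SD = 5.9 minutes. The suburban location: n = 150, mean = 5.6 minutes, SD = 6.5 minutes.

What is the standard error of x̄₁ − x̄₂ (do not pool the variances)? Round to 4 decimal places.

Per-group SEs: s₁/√n₁ = 5.9/√175 = 0.4460, s₂/√n₂ = 6.5/√150 = 0.5307.
Unpooled SE of the difference: √(0.198916 + 0.28164249) = 0.6932.

0.6932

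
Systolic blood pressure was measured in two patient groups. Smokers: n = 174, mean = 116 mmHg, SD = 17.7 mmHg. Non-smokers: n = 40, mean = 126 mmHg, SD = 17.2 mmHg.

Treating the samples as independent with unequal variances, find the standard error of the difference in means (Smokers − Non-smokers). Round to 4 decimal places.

SE₁ = s₁/√n₁ = 17.7/√174 = 1.3418; SE₂ = 17.2/√40 = 2.7196.
Independent samples, unequal variances: SE_diff = √(SE₁² + SE₂²) = √(1.80042724 + 7.39622416) = 3.0326.

3.0326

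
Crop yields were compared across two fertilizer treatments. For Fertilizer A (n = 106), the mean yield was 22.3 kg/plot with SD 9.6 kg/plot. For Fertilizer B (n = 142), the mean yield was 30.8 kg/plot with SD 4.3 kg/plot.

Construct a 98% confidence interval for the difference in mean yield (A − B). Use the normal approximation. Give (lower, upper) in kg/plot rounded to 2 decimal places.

(-10.83, -6.17)

Standard errors of each mean: 9.6/√106 = 0.9324 and 4.3/√142 = 0.3608.
SE(x̄₁ − x̄₂) = √(0.9324² + 0.3608²) = 0.9998 for independent samples with unequal variances.
With z* = 2.326, the margin is 2.326 × 0.9998 = 2.3255.
x̄₁ − x̄₂ = 22.3 − 30.8 = -8.5000; the interval is -8.5000 ± 2.3255 = (-10.83, -6.17).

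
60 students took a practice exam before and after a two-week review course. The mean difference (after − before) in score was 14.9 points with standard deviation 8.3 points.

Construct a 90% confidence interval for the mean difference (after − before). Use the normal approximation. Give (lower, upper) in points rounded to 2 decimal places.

(13.14, 16.66)

Paired design: SE = s_d/√n = 8.3/√60 = 1.0715.
z* = 1.645; margin of error = 1.645 × 1.0715 = 1.7626.
14.9 ± 1.7626 → (13.14, 16.66).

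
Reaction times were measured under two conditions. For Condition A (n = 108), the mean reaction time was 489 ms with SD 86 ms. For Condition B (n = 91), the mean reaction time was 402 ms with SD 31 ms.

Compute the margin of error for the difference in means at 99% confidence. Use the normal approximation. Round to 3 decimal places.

SE₁ = s₁/√n₁ = 86/√108 = 8.2754; SE₂ = 31/√91 = 3.2497.
Independent samples, unequal variances: SE_diff = √(SE₁² + SE₂²) = √(68.48224516 + 10.56055009) = 8.8906.
z* = 2.576, so margin of error = 2.576 × 8.8906 = 22.9022.

22.902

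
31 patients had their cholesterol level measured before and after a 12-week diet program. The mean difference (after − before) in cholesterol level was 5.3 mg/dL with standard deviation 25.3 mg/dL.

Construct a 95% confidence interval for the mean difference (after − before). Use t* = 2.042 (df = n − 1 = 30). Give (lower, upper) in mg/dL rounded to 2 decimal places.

Paired design: SE = s_d/√n = 25.3/√31 = 4.5440.
t* = 2.042; margin of error = 2.042 × 4.5440 = 9.2788.
5.3 ± 9.2788 → (-3.98, 14.58).

(-3.98, 14.58)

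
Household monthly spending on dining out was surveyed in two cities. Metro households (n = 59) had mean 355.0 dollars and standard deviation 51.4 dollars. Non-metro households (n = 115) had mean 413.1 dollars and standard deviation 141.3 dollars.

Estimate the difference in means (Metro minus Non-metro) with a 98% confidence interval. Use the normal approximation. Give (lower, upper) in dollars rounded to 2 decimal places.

(-92.47, -23.73)

Standard errors of each mean: 51.4/√59 = 6.6917 and 141.3/√115 = 13.1763.
SE(x̄₁ − x̄₂) = √(6.6917² + 13.1763²) = 14.7782 for independent samples with unequal variances.
With z* = 2.326, the margin is 2.326 × 14.7782 = 34.3741.
x̄₁ − x̄₂ = 355.0 − 413.1 = -58.1000; the interval is -58.1000 ± 34.3741 = (-92.47, -23.73).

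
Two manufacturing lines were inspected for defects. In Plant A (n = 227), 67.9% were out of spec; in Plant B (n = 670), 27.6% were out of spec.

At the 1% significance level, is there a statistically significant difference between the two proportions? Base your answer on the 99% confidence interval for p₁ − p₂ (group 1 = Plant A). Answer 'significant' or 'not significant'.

significant

Each SE is √(p̂(1−p̂)/n): √(0.6790·0.3210/227) = 0.03099 and √(0.2760·0.7240/670) = 0.01727.
SE(p̂₁ − p̂₂) = √(SE₁² + SE₂²) = √(0.0009603801 + 0.0002982529) = 0.03548, since the two samples are independent.
At 99% confidence z* = 2.576; margin = 2.576 × 0.03548 = 0.09140.
The difference is 0.6790 − 0.2760 = 0.4030, so the interval is 0.4030 ± 0.09140 = (0.31160, 0.49440).
The interval (0.31160, 0.49440) does not contain 0, so the difference is significant.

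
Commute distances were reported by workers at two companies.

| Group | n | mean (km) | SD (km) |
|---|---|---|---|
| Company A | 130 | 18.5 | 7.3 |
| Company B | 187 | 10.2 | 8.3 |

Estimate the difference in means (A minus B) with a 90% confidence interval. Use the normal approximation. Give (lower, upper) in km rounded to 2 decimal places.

(6.85, 9.75)

Per-group SEs: s₁/√n₁ = 7.3/√130 = 0.6403, s₂/√n₂ = 8.3/√187 = 0.6070.
Unpooled SE of the difference: √(0.40998409 + 0.368449) = 0.8823.
Margin of error = z* · SE = 1.645 × 0.8823 = 1.4514.
x̄₁ − x̄₂ = 18.5 − 10.2 = 8.3000.
CI: 8.3000 ± 1.4514 = (6.85, 9.75).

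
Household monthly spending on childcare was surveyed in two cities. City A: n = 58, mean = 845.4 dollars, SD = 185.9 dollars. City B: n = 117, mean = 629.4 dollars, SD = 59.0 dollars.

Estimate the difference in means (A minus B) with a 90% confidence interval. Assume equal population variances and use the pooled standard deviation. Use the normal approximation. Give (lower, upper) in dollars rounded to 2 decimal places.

(185.06, 246.94)

s_p = √[((n₁−1)s₁² + (n₂−1)s₂²)/(n₁+n₂−2)] = √[(57·185.9² + 116·59.0²)/173] = 117.1346.
SE = 117.1346·√(1/58 + 1/117) = 18.8104.
With z* = 1.645, margin = 1.645 × 18.8104 = 30.9431.
x̄₁ − x̄₂ = 845.4 − 629.4 = 216.0000; interval 216.0000 ± 30.9431 = (185.06, 246.94).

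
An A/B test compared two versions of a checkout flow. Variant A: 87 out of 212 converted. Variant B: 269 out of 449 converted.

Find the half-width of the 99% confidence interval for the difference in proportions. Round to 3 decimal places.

0.105

p̂₁ = 87/212 = 0.4104 and p̂₂ = 269/449 = 0.5991.
SE₁ = √(p̂₁(1−p̂₁)/n₁) = √(0.4104·0.5896/212) = 0.03378; SE₂ = √(0.5991·0.4009/449) = 0.02313.
Independent samples: SE of the difference = √(SE₁² + SE₂²) = √(0.0011410884 + 0.0005349969) = 0.04094.
z* for 99% confidence is 2.576, so the margin of error is 2.576 × 0.04094 = 0.10546.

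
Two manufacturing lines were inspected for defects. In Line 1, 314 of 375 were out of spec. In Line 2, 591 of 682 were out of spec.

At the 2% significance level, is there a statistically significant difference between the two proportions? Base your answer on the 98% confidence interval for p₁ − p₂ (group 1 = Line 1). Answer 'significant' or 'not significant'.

Sample proportions: 314/375 = 0.8373, 591/682 = 0.8666.
Each SE is √(p̂(1−p̂)/n): √(0.8373·0.1627/375) = 0.01906 and √(0.8666·0.1334/682) = 0.01302.
SE(p̂₁ − p̂₂) = √(SE₁² + SE₂²) = √(0.0003632836 + 0.0001695204) = 0.02308, since the two samples are independent.
At 98% confidence z* = 2.326; margin = 2.326 × 0.02308 = 0.05368.
The difference is 0.8373 − 0.8666 = -0.0293, so the interval is -0.0293 ± 0.05368 = (-0.08298, 0.02438).
The interval (-0.08298, 0.02438) contains 0, so the difference is not significant.

not significant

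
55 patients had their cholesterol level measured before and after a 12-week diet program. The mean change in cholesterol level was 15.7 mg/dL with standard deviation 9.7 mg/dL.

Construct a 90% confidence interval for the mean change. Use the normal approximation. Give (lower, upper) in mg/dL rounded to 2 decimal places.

Paired design: SE = s_d/√n = 9.7/√55 = 1.3079.
z* = 1.645; margin of error = 1.645 × 1.3079 = 2.1515.
15.7 ± 2.1515 → (13.55, 17.85).

(13.55, 17.85)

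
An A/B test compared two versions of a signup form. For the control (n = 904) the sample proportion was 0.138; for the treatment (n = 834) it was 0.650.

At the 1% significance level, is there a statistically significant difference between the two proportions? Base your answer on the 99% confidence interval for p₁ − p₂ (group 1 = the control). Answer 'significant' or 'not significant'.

Each SE is √(p̂(1−p̂)/n): √(0.1380·0.8620/904) = 0.01147 and √(0.6500·0.3500/834) = 0.01652.
SE(p̂₁ − p̂₂) = √(SE₁² + SE₂²) = √(0.0001315609 + 0.0002729104) = 0.02011, since the two samples are independent.
At 99% confidence z* = 2.576; margin = 2.576 × 0.02011 = 0.05180.
The difference is 0.1380 − 0.6500 = -0.5120, so the interval is -0.5120 ± 0.05180 = (-0.56380, -0.46020).
The interval (-0.56380, -0.46020) does not contain 0, so the difference is significant.

significant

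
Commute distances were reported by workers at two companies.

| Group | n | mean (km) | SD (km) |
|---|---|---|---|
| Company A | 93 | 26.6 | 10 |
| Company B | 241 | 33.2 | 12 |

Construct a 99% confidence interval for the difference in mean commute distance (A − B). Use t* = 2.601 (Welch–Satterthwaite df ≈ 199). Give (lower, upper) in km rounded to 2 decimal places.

(-9.96, -3.24)

Standard errors of each mean: 10/√93 = 1.0370 and 12/√241 = 0.7730.
SE(x̄₁ − x̄₂) = √(1.0370² + 0.7730²) = 1.2934 for independent samples with unequal variances.
With t* = 2.601, the margin is 2.601 × 1.2934 = 3.3641.
x̄₁ − x̄₂ = 26.6 − 33.2 = -6.6000; the interval is -6.6000 ± 3.3641 = (-9.96, -3.24).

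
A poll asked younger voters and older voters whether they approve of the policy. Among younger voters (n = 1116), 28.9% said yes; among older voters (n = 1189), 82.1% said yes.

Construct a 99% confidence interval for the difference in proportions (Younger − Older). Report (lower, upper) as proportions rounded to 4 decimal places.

Each SE is √(p̂(1−p̂)/n): √(0.2890·0.7110/1116) = 0.01357 and √(0.8210·0.1790/1189) = 0.01112.
SE(p̂₁ − p̂₂) = √(SE₁² + SE₂²) = √(0.0001841449 + 0.0001236544) = 0.01754, since the two samples are independent.
At 99% confidence z* = 2.576; margin = 2.576 × 0.01754 = 0.04518.
The difference is 0.2890 − 0.8210 = -0.5320, so the interval is -0.5320 ± 0.04518 = (-0.5772, -0.4868).

(-0.5772, -0.4868)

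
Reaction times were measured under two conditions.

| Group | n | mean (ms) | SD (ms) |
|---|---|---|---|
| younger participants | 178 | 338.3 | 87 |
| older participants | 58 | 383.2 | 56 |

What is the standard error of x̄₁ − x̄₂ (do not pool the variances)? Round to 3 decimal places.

SE₁ = s₁/√n₁ = 87/√178 = 6.5209; SE₂ = 56/√58 = 7.3532.
Independent samples, unequal variances: SE_diff = √(SE₁² + SE₂²) = √(42.52213681 + 54.06955024) = 9.8281.

9.828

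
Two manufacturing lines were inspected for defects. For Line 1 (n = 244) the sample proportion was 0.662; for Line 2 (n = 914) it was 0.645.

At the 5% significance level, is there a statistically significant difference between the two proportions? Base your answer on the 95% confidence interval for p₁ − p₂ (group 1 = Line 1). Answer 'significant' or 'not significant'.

not significant

The two standard errors are √(0.6620×0.3380/244) = 0.03028 and √(0.6450×0.3550/914) = 0.01583.
Because the samples are independent, SE_diff = √(0.03028² + 0.01583²) = 0.03417.
Using z* = 1.960 for 95%, ME = 1.960 × 0.03417 = 0.06697.
p̂₁ − p̂₂ = 0.0170; interval 0.0170 ± 0.06697 gives (-0.04997, 0.08397).
The interval (-0.04997, 0.08397) contains 0, so the difference is not significant.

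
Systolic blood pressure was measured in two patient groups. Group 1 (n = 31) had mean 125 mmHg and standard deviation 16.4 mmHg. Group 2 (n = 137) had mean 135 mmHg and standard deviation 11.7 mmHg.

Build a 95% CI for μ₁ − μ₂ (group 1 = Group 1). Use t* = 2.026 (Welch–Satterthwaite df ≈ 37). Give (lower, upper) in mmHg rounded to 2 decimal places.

(-16.30, -3.70)

SE₁ = s₁/√n₁ = 16.4/√31 = 2.9455; SE₂ = 11.7/√137 = 0.9996.
Independent samples, unequal variances: SE_diff = √(SE₁² + SE₂²) = √(8.67597025 + 0.99920016) = 3.1105.
t* = 2.026, so margin of error = 2.026 × 3.1105 = 6.3019.
Difference in means = 125 − 135 = -10.0000.
-10.0000 ± 6.3019 → (-16.30, -3.70).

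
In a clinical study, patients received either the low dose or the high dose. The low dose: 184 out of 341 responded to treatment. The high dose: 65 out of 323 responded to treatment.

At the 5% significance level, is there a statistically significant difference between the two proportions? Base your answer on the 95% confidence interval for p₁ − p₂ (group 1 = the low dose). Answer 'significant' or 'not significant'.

significant

Sample proportions: 184/341 = 0.5396, 65/323 = 0.2012.
Each SE is √(p̂(1−p̂)/n): √(0.5396·0.4604/341) = 0.02699 and √(0.2012·0.7988/323) = 0.02231.
SE(p̂₁ − p̂₂) = √(SE₁² + SE₂²) = √(0.0007284601 + 0.0004977361) = 0.03502, since the two samples are independent.
At 95% confidence z* = 1.960; margin = 1.960 × 0.03502 = 0.06864.
The difference is 0.5396 − 0.2012 = 0.3384, so the interval is 0.3384 ± 0.06864 = (0.26976, 0.40704).
The interval (0.26976, 0.40704) does not contain 0, so the difference is significant.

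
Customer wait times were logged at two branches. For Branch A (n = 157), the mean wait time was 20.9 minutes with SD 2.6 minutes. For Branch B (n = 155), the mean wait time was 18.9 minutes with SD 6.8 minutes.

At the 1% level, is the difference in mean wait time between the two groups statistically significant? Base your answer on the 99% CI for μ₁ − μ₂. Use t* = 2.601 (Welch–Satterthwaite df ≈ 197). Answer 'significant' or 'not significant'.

significant

SE₁ = s₁/√n₁ = 2.6/√157 = 0.2075; SE₂ = 6.8/√155 = 0.5462.
Independent samples, unequal variances: SE_diff = √(SE₁² + SE₂²) = √(0.04305625 + 0.29833444) = 0.5843.
t* = 2.601, so margin of error = 2.601 × 0.5843 = 1.5198.
Difference in means = 20.9 − 18.9 = 2.0000.
2.0000 ± 1.5198 → (0.4802, 3.5198).
The interval (0.4802, 3.5198) does not contain 0, so the difference is significant.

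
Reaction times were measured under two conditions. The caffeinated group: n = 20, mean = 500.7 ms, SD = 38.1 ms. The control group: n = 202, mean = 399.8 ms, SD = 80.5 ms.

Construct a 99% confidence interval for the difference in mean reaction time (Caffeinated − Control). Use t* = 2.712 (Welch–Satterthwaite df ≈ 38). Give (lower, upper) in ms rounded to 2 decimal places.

(73.16, 128.64)

Standard errors of each mean: 38.1/√20 = 8.5194 and 80.5/√202 = 5.6640.
SE(x̄₁ − x̄₂) = √(8.5194² + 5.6640²) = 10.2304 for independent samples with unequal variances.
With t* = 2.712, the margin is 2.712 × 10.2304 = 27.7448.
x̄₁ − x̄₂ = 500.7 − 399.8 = 100.9000; the interval is 100.9000 ± 27.7448 = (73.16, 128.64).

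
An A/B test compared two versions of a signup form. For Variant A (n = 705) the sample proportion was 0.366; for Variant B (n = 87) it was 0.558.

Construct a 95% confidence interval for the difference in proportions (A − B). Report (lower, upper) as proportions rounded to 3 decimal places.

(-0.302, -0.082)

Each SE is √(p̂(1−p̂)/n): √(0.3660·0.6340/705) = 0.01814 and √(0.5580·0.4420/87) = 0.05324.
SE(p̂₁ − p̂₂) = √(SE₁² + SE₂²) = √(0.0003290596 + 0.0028344976) = 0.05625, since the two samples are independent.
At 95% confidence z* = 1.960; margin = 1.960 × 0.05625 = 0.11025.
The difference is 0.3660 − 0.5580 = -0.1920, so the interval is -0.1920 ± 0.11025 = (-0.302, -0.082).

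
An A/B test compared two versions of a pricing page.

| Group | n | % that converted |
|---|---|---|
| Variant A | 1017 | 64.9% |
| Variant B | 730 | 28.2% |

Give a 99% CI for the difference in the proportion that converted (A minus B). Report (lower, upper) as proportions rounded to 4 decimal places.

(0.3093, 0.4247)

The two standard errors are √(0.6490×0.3510/1017) = 0.01497 and √(0.2820×0.7180/730) = 0.01665.
Because the samples are independent, SE_diff = √(0.01497² + 0.01665²) = 0.02239.
Using z* = 2.576 for 99%, ME = 2.576 × 0.02239 = 0.05768.
p̂₁ − p̂₂ = 0.3670; interval 0.3670 ± 0.05768 gives (0.3093, 0.4247).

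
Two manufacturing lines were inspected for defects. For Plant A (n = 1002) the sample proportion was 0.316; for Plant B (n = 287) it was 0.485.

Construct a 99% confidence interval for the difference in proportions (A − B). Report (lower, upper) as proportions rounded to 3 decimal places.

SE₁ = √(p̂₁(1−p̂₁)/n₁) = √(0.3160·0.6840/1002) = 0.01469; SE₂ = √(0.4850·0.5150/287) = 0.02950.
Independent samples: SE of the difference = √(SE₁² + SE₂²) = √(0.0002157961 + 0.00087025) = 0.03296.
z* for 99% confidence is 2.576, so the margin of error is 2.576 × 0.03296 = 0.08490.
Point estimate p̂₁ − p̂₂ = 0.3160 − 0.4850 = -0.1690.
-0.1690 ± 0.08490 → (-0.254, -0.084).

(-0.254, -0.084)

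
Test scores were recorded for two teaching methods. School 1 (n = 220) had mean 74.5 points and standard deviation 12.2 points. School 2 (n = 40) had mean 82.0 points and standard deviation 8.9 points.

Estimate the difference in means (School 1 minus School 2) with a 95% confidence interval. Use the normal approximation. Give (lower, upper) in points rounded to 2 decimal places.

(-10.69, -4.31)

Per-group SEs: s₁/√n₁ = 12.2/√220 = 0.8225, s₂/√n₂ = 8.9/√40 = 1.4072.
Unpooled SE of the difference: √(0.67650625 + 1.98021184) = 1.6299.
Margin of error = z* · SE = 1.960 × 1.6299 = 3.1946.
x̄₁ − x̄₂ = 74.5 − 82.0 = -7.5000.
CI: -7.5000 ± 3.1946 = (-10.69, -4.31).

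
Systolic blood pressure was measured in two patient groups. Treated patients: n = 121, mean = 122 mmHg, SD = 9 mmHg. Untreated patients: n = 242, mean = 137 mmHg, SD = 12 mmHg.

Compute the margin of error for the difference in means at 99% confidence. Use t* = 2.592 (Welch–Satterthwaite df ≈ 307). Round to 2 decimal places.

2.91

Per-group SEs: s₁/√n₁ = 9/√121 = 0.8182, s₂/√n₂ = 12/√242 = 0.7714.
Unpooled SE of the difference: √(0.66945124 + 0.59505796) = 1.1245.
Margin of error = t* · SE = 2.592 × 1.1245 = 2.9147.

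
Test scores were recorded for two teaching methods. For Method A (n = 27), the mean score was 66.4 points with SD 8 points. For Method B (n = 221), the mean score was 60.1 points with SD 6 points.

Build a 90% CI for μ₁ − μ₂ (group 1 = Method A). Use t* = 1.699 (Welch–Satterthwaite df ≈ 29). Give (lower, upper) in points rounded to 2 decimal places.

(3.60, 9.00)

Standard errors of each mean: 8/√27 = 1.5396 and 6/√221 = 0.4036.
SE(x̄₁ − x̄₂) = √(1.5396² + 0.4036²) = 1.5916 for independent samples with unequal variances.
With t* = 1.699, the margin is 1.699 × 1.5916 = 2.7041.
x̄₁ − x̄₂ = 66.4 − 60.1 = 6.3000; the interval is 6.3000 ± 2.7041 = (3.60, 9.00).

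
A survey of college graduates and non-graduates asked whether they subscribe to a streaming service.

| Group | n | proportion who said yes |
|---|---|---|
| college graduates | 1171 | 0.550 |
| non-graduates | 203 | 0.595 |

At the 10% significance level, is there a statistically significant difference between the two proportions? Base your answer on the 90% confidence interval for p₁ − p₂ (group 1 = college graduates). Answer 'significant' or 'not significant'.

not significant

SE₁ = √(p̂₁(1−p̂₁)/n₁) = √(0.5500·0.4500/1171) = 0.01454; SE₂ = √(0.5950·0.4050/203) = 0.03445.
Independent samples: SE of the difference = √(SE₁² + SE₂²) = √(0.0002114116 + 0.0011868025) = 0.03739.
z* for 90% confidence is 1.645, so the margin of error is 1.645 × 0.03739 = 0.06151.
Point estimate p̂₁ − p̂₂ = 0.5500 − 0.5950 = -0.0450.
-0.0450 ± 0.06151 → (-0.10651, 0.01651).
The interval (-0.10651, 0.01651) contains 0, so the difference is not significant.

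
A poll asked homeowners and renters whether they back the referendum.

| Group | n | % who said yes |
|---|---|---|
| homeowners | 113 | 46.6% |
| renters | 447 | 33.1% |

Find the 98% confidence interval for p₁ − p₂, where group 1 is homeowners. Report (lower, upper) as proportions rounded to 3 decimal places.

The two standard errors are √(0.4660×0.5340/113) = 0.04693 and √(0.3310×0.6690/447) = 0.02226.
Because the samples are independent, SE_diff = √(0.04693² + 0.02226²) = 0.05194.
Using z* = 2.326 for 98%, ME = 2.326 × 0.05194 = 0.12081.
p̂₁ − p̂₂ = 0.1350; interval 0.1350 ± 0.12081 gives (0.014, 0.256).

(0.014, 0.256)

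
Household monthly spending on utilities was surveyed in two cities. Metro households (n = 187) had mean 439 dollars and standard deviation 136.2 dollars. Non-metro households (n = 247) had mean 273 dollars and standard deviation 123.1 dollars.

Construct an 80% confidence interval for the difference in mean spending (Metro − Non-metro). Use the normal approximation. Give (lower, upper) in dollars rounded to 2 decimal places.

(149.76, 182.24)

SE₁ = s₁/√n₁ = 136.2/√187 = 9.9599; SE₂ = 123.1/√247 = 7.8327.
Independent samples, unequal variances: SE_diff = √(SE₁² + SE₂²) = √(99.19960801 + 61.35118929) = 12.6709.
z* = 1.282, so margin of error = 1.282 × 12.6709 = 16.2441.
Difference in means = 439 − 273 = 166.0000.
166.0000 ± 16.2441 → (149.76, 182.24).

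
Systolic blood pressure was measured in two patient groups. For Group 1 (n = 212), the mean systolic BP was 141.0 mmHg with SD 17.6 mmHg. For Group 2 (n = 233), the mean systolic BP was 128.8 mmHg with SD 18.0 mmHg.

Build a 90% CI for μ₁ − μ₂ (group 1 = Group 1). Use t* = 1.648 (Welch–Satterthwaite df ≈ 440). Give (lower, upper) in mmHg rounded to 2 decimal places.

Standard errors of each mean: 17.6/√212 = 1.2088 and 18.0/√233 = 1.1792.
SE(x̄₁ − x̄₂) = √(1.2088² + 1.1792²) = 1.6887 for independent samples with unequal variances.
With t* = 1.648, the margin is 1.648 × 1.6887 = 2.7830.
x̄₁ − x̄₂ = 141.0 − 128.8 = 12.2000; the interval is 12.2000 ± 2.7830 = (9.42, 14.98).

(9.42, 14.98)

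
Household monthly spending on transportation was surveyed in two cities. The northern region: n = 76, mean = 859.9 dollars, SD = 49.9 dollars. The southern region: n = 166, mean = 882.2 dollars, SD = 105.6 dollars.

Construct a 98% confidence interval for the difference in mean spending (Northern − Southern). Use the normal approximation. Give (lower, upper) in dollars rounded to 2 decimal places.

Standard errors of each mean: 49.9/√76 = 5.7239 and 105.6/√166 = 8.1961.
SE(x̄₁ − x̄₂) = √(5.7239² + 8.1961²) = 9.9970 for independent samples with unequal variances.
With z* = 2.326, the margin is 2.326 × 9.9970 = 23.2530.
x̄₁ − x̄₂ = 859.9 − 882.2 = -22.3000; the interval is -22.3000 ± 23.2530 = (-45.55, 0.95).

(-45.55, 0.95)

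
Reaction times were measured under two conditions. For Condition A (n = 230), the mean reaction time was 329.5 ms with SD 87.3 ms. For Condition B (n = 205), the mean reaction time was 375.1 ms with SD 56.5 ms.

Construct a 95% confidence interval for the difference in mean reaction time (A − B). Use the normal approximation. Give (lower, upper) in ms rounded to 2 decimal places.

(-59.28, -31.92)

Standard errors of each mean: 87.3/√230 = 5.7564 and 56.5/√205 = 3.9461.
SE(x̄₁ − x̄₂) = √(5.7564² + 3.9461²) = 6.9791 for independent samples with unequal variances.
With z* = 1.960, the margin is 1.960 × 6.9791 = 13.6790.
x̄₁ − x̄₂ = 329.5 − 375.1 = -45.6000; the interval is -45.6000 ± 13.6790 = (-59.28, -31.92).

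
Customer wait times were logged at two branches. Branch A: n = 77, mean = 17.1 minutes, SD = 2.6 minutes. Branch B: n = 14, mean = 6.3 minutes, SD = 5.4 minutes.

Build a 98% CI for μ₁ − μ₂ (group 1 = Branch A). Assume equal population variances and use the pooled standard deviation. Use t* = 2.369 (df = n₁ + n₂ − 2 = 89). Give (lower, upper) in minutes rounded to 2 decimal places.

(8.62, 12.98)

s_p = √[((n₁−1)s₁² + (n₂−1)s₂²)/(n₁+n₂−2)] = √[(76·2.6² + 13·5.4²)/89] = 3.1673.
SE = 3.1673·√(1/77 + 1/14) = 0.9202.
With t* = 2.369, margin = 2.369 × 0.9202 = 2.1800.
x̄₁ − x̄₂ = 17.1 − 6.3 = 10.8000; interval 10.8000 ± 2.1800 = (8.62, 12.98).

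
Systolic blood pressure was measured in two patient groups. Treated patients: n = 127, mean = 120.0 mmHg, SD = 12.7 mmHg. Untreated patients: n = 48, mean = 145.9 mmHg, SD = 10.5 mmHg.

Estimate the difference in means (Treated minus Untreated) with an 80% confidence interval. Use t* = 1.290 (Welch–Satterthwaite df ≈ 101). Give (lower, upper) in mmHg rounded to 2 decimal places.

Standard errors of each mean: 12.7/√127 = 1.1269 and 10.5/√48 = 1.5155.
SE(x̄₁ − x̄₂) = √(1.1269² + 1.5155²) = 1.8886 for independent samples with unequal variances.
With t* = 1.290, the margin is 1.290 × 1.8886 = 2.4363.
x̄₁ − x̄₂ = 120.0 − 145.9 = -25.9000; the interval is -25.9000 ± 2.4363 = (-28.34, -23.46).

(-28.34, -23.46)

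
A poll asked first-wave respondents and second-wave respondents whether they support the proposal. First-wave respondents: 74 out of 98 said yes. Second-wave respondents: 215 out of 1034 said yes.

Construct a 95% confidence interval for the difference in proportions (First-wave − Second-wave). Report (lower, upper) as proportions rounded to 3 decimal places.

First, p̂₁ = 74/98 = 0.7551; p̂₂ = 215/1034 = 0.2079.
The two standard errors are √(0.7551×0.2449/98) = 0.04344 and √(0.2079×0.7921/1034) = 0.01262.
Because the samples are independent, SE_diff = √(0.04344² + 0.01262²) = 0.04524.
Using z* = 1.960 for 95%, ME = 1.960 × 0.04524 = 0.08867.
p̂₁ − p̂₂ = 0.5472; interval 0.5472 ± 0.08867 gives (0.459, 0.636).

(0.459, 0.636)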